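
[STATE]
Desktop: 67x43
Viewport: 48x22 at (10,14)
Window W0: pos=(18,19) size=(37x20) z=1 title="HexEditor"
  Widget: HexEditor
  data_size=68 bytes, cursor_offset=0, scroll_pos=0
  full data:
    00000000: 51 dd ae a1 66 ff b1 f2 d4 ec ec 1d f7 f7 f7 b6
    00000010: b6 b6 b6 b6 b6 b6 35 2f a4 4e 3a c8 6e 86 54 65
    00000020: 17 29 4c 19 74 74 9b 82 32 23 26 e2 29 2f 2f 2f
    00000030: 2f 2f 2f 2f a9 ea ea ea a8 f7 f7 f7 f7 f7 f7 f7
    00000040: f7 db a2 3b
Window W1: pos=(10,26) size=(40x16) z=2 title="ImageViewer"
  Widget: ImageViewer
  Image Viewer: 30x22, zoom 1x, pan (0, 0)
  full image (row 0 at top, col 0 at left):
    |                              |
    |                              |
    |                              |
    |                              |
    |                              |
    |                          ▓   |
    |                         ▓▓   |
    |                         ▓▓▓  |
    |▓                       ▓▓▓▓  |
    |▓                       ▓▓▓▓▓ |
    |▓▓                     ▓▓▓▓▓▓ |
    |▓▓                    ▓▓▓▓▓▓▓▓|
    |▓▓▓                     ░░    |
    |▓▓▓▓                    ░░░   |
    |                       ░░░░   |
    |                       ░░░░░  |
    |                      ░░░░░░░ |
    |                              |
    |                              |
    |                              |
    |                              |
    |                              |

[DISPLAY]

                                                
                                                
                                                
                                                
                                                
        ┏━━━━━━━━━━━━━━━━━━━━━━━━━━━━━━━━━━━┓   
        ┃ HexEditor                         ┃   
        ┠───────────────────────────────────┨   
        ┃00000000  51 dd ae a1 66 ff b1 f2  ┃   
        ┃00000010  b6 b6 b6 b6 b6 b6 35 2f  ┃   
        ┃00000020  17 29 4c 19 74 74 9b 82  ┃   
        ┃00000030  2f 2f 2f 2f a9 ea ea ea  ┃   
┏━━━━━━━━━━━━━━━━━━━━━━━━━━━━━━━━━━━━━━┓    ┃   
┃ ImageViewer                          ┃    ┃   
┠──────────────────────────────────────┨    ┃   
┃                                      ┃    ┃   
┃                                      ┃    ┃   
┃                                      ┃    ┃   
┃                                      ┃    ┃   
┃                                      ┃    ┃   
┃                          ▓           ┃    ┃   
┃                         ▓▓           ┃    ┃   


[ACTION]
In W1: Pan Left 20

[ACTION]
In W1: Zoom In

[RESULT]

                                                
                                                
                                                
                                                
                                                
        ┏━━━━━━━━━━━━━━━━━━━━━━━━━━━━━━━━━━━┓   
        ┃ HexEditor                         ┃   
        ┠───────────────────────────────────┨   
        ┃00000000  51 dd ae a1 66 ff b1 f2  ┃   
        ┃00000010  b6 b6 b6 b6 b6 b6 35 2f  ┃   
        ┃00000020  17 29 4c 19 74 74 9b 82  ┃   
        ┃00000030  2f 2f 2f 2f a9 ea ea ea  ┃   
┏━━━━━━━━━━━━━━━━━━━━━━━━━━━━━━━━━━━━━━┓    ┃   
┃ ImageViewer                          ┃    ┃   
┠──────────────────────────────────────┨    ┃   
┃                                      ┃    ┃   
┃                                      ┃    ┃   
┃                                      ┃    ┃   
┃                                      ┃    ┃   
┃                                      ┃    ┃   
┃                                      ┃    ┃   
┃                                      ┃    ┃   


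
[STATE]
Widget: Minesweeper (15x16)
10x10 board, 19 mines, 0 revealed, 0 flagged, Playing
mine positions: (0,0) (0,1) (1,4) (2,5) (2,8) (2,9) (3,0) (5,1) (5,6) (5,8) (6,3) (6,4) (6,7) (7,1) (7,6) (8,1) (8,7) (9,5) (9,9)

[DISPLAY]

■■■■■■■■■■     
■■■■■■■■■■     
■■■■■■■■■■     
■■■■■■■■■■     
■■■■■■■■■■     
■■■■■■■■■■     
■■■■■■■■■■     
■■■■■■■■■■     
■■■■■■■■■■     
■■■■■■■■■■     
               
               
               
               
               
               


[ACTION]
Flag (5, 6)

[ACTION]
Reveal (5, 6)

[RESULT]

■■■■■■■■■■     
■■■■■■■■■■     
■■■■■■■■■■     
■■■■■■■■■■     
■■■■■■■■■■     
■■■■■■⚑■■■     
■■■■■■■■■■     
■■■■■■■■■■     
■■■■■■■■■■     
■■■■■■■■■■     
               
               
               
               
               
               


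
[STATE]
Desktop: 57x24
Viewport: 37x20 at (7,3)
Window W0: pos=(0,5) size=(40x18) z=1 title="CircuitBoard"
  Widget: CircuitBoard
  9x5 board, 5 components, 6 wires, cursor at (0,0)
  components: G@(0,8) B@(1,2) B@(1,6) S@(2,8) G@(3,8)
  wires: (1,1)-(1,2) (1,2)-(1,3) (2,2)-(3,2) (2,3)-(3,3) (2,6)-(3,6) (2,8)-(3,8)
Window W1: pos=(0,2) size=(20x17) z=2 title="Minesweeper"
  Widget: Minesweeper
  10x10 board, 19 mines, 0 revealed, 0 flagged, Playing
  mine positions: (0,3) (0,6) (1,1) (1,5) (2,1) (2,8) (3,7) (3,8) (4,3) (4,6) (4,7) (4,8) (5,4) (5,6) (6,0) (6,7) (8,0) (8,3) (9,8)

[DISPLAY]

weeper      ┃                        
────────────┨                        
■■■■        ┃━━━━━━━━━━━━━━━━━━━┓    
■■■■        ┃                   ┃    
■■■■        ┃───────────────────┨    
■■■■        ┃8                  ┃    
■■■■        ┃                 G ┃    
■■■■        ┃                   ┃    
■■■■        ┃         B         ┃    
■■■■        ┃                   ┃    
■■■■        ┃         ·       S ┃    
■■■■        ┃         │       │ ┃    
            ┃         ·       G ┃    
            ┃                   ┃    
            ┃                   ┃    
━━━━━━━━━━━━┛                   ┃    
                                ┃    
                                ┃    
                                ┃    
━━━━━━━━━━━━━━━━━━━━━━━━━━━━━━━━┛    


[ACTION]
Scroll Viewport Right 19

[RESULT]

                                     
                                     
━━━━━━━━━━━━━━━━━━━┓                 
                   ┃                 
───────────────────┨                 
8                  ┃                 
                 G ┃                 
                   ┃                 
         B         ┃                 
                   ┃                 
         ·       S ┃                 
         │       │ ┃                 
         ·       G ┃                 
                   ┃                 
                   ┃                 
                   ┃                 
                   ┃                 
                   ┃                 
                   ┃                 
━━━━━━━━━━━━━━━━━━━┛                 


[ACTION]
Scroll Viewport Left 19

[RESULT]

 Minesweeper      ┃                  
──────────────────┨                  
■■■■■■■■■■        ┃━━━━━━━━━━━━━━━━━━
■■■■■■■■■■        ┃                  
■■■■■■■■■■        ┃──────────────────
■■■■■■■■■■        ┃8                 
■■■■■■■■■■        ┃                 G
■■■■■■■■■■        ┃                  
■■■■■■■■■■        ┃         B        
■■■■■■■■■■        ┃                  
■■■■■■■■■■        ┃         ·       S
■■■■■■■■■■        ┃         │       │
                  ┃         ·       G
                  ┃                  
                  ┃                  
━━━━━━━━━━━━━━━━━━┛                  
                                     
                                     
                                     
━━━━━━━━━━━━━━━━━━━━━━━━━━━━━━━━━━━━━


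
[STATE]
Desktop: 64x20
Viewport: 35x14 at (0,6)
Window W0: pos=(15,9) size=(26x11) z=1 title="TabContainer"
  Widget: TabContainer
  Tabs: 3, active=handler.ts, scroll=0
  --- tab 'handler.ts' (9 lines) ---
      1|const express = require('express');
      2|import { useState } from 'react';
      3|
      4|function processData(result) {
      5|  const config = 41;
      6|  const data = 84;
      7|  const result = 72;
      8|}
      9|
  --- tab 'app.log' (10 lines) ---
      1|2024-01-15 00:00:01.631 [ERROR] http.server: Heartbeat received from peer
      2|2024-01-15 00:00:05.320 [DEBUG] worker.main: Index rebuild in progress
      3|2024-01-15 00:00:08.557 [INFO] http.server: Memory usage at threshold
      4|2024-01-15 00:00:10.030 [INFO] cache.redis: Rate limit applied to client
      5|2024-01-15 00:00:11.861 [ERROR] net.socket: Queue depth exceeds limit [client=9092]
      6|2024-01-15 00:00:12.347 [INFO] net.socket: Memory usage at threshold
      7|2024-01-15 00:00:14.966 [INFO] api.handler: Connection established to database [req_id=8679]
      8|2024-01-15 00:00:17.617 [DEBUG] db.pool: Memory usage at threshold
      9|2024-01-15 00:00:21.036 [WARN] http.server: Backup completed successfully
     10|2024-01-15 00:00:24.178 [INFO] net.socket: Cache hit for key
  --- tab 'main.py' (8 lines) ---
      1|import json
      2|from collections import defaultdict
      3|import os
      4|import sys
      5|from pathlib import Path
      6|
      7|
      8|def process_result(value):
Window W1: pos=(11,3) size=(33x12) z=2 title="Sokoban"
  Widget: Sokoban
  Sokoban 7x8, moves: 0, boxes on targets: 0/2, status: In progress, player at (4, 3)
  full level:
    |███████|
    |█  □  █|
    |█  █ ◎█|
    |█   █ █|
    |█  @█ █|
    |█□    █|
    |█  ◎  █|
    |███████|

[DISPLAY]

           ┃███████                
           ┃█  □  █                
           ┃█  █ ◎█                
           ┃█   █ █                
           ┃█  @█ █                
           ┃█□    █                
           ┃█  ◎  █                
           ┃███████                
           ┗━━━━━━━━━━━━━━━━━━━━━━━
               ┃import { useState }
               ┃                   
               ┃function processDat
               ┃  const config = 41
               ┗━━━━━━━━━━━━━━━━━━━


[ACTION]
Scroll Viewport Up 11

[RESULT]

                                   
                                   
                                   
           ┏━━━━━━━━━━━━━━━━━━━━━━━
           ┃ Sokoban               
           ┠───────────────────────
           ┃███████                
           ┃█  □  █                
           ┃█  █ ◎█                
           ┃█   █ █                
           ┃█  @█ █                
           ┃█□    █                
           ┃█  ◎  █                
           ┃███████                


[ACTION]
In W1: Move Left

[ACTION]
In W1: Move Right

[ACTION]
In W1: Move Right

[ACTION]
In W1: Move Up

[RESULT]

                                   
                                   
                                   
           ┏━━━━━━━━━━━━━━━━━━━━━━━
           ┃ Sokoban               
           ┠───────────────────────
           ┃███████                
           ┃█  □  █                
           ┃█  █ ◎█                
           ┃█  @█ █                
           ┃█   █ █                
           ┃█□    █                
           ┃█  ◎  █                
           ┃███████                


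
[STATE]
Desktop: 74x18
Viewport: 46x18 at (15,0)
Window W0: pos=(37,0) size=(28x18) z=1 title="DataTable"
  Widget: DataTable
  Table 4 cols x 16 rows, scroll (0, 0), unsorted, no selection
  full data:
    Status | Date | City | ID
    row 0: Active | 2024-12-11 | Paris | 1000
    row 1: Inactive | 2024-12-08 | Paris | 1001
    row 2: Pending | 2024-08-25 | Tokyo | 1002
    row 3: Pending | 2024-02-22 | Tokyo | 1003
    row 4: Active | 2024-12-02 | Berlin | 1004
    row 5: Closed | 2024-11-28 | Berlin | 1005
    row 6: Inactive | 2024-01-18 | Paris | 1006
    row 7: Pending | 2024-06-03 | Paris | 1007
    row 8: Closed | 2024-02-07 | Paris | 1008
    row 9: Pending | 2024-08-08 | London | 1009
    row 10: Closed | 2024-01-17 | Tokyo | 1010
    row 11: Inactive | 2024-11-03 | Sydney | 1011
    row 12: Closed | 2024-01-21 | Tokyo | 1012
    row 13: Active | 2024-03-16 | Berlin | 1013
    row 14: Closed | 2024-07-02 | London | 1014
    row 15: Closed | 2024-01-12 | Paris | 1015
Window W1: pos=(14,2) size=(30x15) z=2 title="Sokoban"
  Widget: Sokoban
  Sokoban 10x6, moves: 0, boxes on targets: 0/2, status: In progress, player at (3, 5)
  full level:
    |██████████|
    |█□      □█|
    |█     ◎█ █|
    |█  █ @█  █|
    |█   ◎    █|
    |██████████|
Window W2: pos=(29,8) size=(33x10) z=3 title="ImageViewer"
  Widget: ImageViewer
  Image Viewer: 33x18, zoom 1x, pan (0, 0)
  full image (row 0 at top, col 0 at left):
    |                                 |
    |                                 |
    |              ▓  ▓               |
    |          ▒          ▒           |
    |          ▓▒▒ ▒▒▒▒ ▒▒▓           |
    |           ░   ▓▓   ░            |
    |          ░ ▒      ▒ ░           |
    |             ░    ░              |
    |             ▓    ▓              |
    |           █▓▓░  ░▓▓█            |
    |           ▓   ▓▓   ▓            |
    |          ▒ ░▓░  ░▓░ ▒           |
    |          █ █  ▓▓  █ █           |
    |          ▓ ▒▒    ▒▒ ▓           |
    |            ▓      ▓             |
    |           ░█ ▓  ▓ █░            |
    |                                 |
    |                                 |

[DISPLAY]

                      ┏━━━━━━━━━━━━━━━━━━━━━━━
                      ┃ DataTable             
━━━━━━━━━━━━━━━━━━━━━━━━━━━━┓─────────────────
 Sokoban                    ┃  │Date      │Cit
────────────────────────────┨──┼──────────┼───
██████████                  ┃  │2024-12-11│Par
█□      □█                  ┃ve│2024-12-08│Par
█     ◎█ █                  ┃g │2024-08-25│Tok
█  █ @█  █    ┏━━━━━━━━━━━━━━━━━━━━━━━━━━━━━━━
█   ◎    █    ┃ ImageViewer                   
██████████    ┠───────────────────────────────
Moves: 0  0/2 ┃                               
              ┃                               
              ┃              ▓  ▓             
              ┃          ▒          ▒         
              ┃          ▓▒▒ ▒▒▒▒ ▒▒▓         
━━━━━━━━━━━━━━┃           ░   ▓▓   ░          
              ┗━━━━━━━━━━━━━━━━━━━━━━━━━━━━━━━


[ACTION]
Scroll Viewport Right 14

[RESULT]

         ┏━━━━━━━━━━━━━━━━━━━━━━━━━━┓         
         ┃ DataTable                ┃         
━━━━━━━━━━━━━━━┓────────────────────┨         
               ┃  │Date      │City  ┃         
───────────────┨──┼──────────┼──────┃         
               ┃  │2024-12-11│Paris ┃         
               ┃ve│2024-12-08│Paris ┃         
               ┃g │2024-08-25│Tokyo ┃         
 ┏━━━━━━━━━━━━━━━━━━━━━━━━━━━━━━━┓o ┃         
 ┃ ImageViewer                   ┃in┃         
 ┠───────────────────────────────┨in┃         
 ┃                               ┃s ┃         
 ┃                               ┃s ┃         
 ┃              ▓  ▓             ┃s ┃         
 ┃          ▒          ▒         ┃on┃         
 ┃          ▓▒▒ ▒▒▒▒ ▒▒▓         ┃o ┃         
━┃           ░   ▓▓   ░          ┃ey┃         
 ┗━━━━━━━━━━━━━━━━━━━━━━━━━━━━━━━┛━━┛         


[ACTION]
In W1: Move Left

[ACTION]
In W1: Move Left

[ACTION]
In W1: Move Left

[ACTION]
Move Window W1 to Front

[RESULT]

         ┏━━━━━━━━━━━━━━━━━━━━━━━━━━┓         
         ┃ DataTable                ┃         
━━━━━━━━━━━━━━━┓────────────────────┨         
               ┃  │Date      │City  ┃         
───────────────┨──┼──────────┼──────┃         
               ┃  │2024-12-11│Paris ┃         
               ┃ve│2024-12-08│Paris ┃         
               ┃g │2024-08-25│Tokyo ┃         
               ┃━━━━━━━━━━━━━━━━━┓o ┃         
               ┃                 ┃in┃         
               ┃─────────────────┨in┃         
               ┃                 ┃s ┃         
               ┃                 ┃s ┃         
               ┃▓  ▓             ┃s ┃         
               ┃       ▒         ┃on┃         
               ┃▒▒▒▒ ▒▒▓         ┃o ┃         
━━━━━━━━━━━━━━━┛ ▓▓   ░          ┃ey┃         
 ┗━━━━━━━━━━━━━━━━━━━━━━━━━━━━━━━┛━━┛         


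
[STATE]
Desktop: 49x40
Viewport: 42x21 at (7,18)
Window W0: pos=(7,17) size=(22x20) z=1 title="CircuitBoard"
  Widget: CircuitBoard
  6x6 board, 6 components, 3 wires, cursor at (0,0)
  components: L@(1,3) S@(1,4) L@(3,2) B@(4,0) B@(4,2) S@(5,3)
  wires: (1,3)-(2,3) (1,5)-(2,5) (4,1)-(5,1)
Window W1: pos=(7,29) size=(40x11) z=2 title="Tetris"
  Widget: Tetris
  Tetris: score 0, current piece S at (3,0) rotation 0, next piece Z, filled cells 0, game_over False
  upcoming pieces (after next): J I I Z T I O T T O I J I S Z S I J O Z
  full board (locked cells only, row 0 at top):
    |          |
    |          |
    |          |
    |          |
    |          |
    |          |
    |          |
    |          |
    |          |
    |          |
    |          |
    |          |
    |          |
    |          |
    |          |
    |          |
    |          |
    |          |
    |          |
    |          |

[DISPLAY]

┃ CircuitBoard       ┃                    
┠────────────────────┨                    
┃   0 1 2 3 4 5      ┃                    
┃0  [.]              ┃                    
┃                    ┃                    
┃1               L   ┃                    
┃                │   ┃                    
┃2               ·   ┃                    
┃                    ┃                    
┃3           L       ┃                    
┃                    ┃                    
┏━━━━━━━━━━━━━━━━━━━━━━━━━━━━━━━━━━━━━━┓  
┃ Tetris                               ┃  
┠──────────────────────────────────────┨  
┃          │Next:                      ┃  
┃          │▓▓                         ┃  
┃          │ ▓▓                        ┃  
┃          │                           ┃  
┃          │                           ┃  
┃          │                           ┃  
┃          │Score:                     ┃  


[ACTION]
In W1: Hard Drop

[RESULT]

┃ CircuitBoard       ┃                    
┠────────────────────┨                    
┃   0 1 2 3 4 5      ┃                    
┃0  [.]              ┃                    
┃                    ┃                    
┃1               L   ┃                    
┃                │   ┃                    
┃2               ·   ┃                    
┃                    ┃                    
┃3           L       ┃                    
┃                    ┃                    
┏━━━━━━━━━━━━━━━━━━━━━━━━━━━━━━━━━━━━━━┓  
┃ Tetris                               ┃  
┠──────────────────────────────────────┨  
┃          │Next:                      ┃  
┃          │█                          ┃  
┃          │███                        ┃  
┃          │                           ┃  
┃          │                           ┃  
┃    ░░    │                           ┃  
┃   ░░     │Score:                     ┃  


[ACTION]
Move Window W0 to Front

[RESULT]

┃ CircuitBoard       ┃                    
┠────────────────────┨                    
┃   0 1 2 3 4 5      ┃                    
┃0  [.]              ┃                    
┃                    ┃                    
┃1               L   ┃                    
┃                │   ┃                    
┃2               ·   ┃                    
┃                    ┃                    
┃3           L       ┃                    
┃                    ┃                    
┃4   B   ·   B       ┃━━━━━━━━━━━━━━━━━┓  
┃        │           ┃                 ┃  
┃5       ·       S   ┃─────────────────┨  
┃Cursor: (0,0)       ┃                 ┃  
┃                    ┃                 ┃  
┃                    ┃                 ┃  
┃                    ┃                 ┃  
┗━━━━━━━━━━━━━━━━━━━━┛                 ┃  
┃    ░░    │                           ┃  
┃   ░░     │Score:                     ┃  


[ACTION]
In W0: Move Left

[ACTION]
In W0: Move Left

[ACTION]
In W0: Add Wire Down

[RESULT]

┃ CircuitBoard       ┃                    
┠────────────────────┨                    
┃   0 1 2 3 4 5      ┃                    
┃0  [.]              ┃                    
┃    │               ┃                    
┃1   ·           L   ┃                    
┃                │   ┃                    
┃2               ·   ┃                    
┃                    ┃                    
┃3           L       ┃                    
┃                    ┃                    
┃4   B   ·   B       ┃━━━━━━━━━━━━━━━━━┓  
┃        │           ┃                 ┃  
┃5       ·       S   ┃─────────────────┨  
┃Cursor: (0,0)       ┃                 ┃  
┃                    ┃                 ┃  
┃                    ┃                 ┃  
┃                    ┃                 ┃  
┗━━━━━━━━━━━━━━━━━━━━┛                 ┃  
┃    ░░    │                           ┃  
┃   ░░     │Score:                     ┃  


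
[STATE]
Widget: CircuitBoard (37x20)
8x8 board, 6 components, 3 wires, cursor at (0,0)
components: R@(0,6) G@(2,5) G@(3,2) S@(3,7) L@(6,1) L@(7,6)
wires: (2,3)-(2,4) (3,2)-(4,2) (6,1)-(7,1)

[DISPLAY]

   0 1 2 3 4 5 6 7                   
0  [.]                      R        
                                     
1                                    
                                     
2               · ─ ·   G            
                                     
3           G                   S    
            │                        
4           ·                        
                                     
5                                    
                                     
6       L                            
        │                            
7       ·                   L        
Cursor: (0,0)                        
                                     
                                     
                                     


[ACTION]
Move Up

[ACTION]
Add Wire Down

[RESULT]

   0 1 2 3 4 5 6 7                   
0  [.]                      R        
    │                                
1   ·                                
                                     
2               · ─ ·   G            
                                     
3           G                   S    
            │                        
4           ·                        
                                     
5                                    
                                     
6       L                            
        │                            
7       ·                   L        
Cursor: (0,0)                        
                                     
                                     
                                     


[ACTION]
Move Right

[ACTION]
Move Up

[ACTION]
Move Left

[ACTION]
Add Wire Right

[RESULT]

   0 1 2 3 4 5 6 7                   
0  [.]─ ·                   R        
    │                                
1   ·                                
                                     
2               · ─ ·   G            
                                     
3           G                   S    
            │                        
4           ·                        
                                     
5                                    
                                     
6       L                            
        │                            
7       ·                   L        
Cursor: (0,0)                        
                                     
                                     
                                     


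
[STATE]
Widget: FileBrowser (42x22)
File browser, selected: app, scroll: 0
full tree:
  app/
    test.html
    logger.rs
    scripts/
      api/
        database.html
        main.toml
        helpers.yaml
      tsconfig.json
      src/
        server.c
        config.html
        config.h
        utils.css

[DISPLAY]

> [-] app/                                
    test.html                             
    logger.rs                             
    [+] scripts/                          
                                          
                                          
                                          
                                          
                                          
                                          
                                          
                                          
                                          
                                          
                                          
                                          
                                          
                                          
                                          
                                          
                                          
                                          


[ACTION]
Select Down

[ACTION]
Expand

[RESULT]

  [-] app/                                
  > test.html                             
    logger.rs                             
    [+] scripts/                          
                                          
                                          
                                          
                                          
                                          
                                          
                                          
                                          
                                          
                                          
                                          
                                          
                                          
                                          
                                          
                                          
                                          
                                          


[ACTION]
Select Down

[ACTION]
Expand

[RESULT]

  [-] app/                                
    test.html                             
  > logger.rs                             
    [+] scripts/                          
                                          
                                          
                                          
                                          
                                          
                                          
                                          
                                          
                                          
                                          
                                          
                                          
                                          
                                          
                                          
                                          
                                          
                                          


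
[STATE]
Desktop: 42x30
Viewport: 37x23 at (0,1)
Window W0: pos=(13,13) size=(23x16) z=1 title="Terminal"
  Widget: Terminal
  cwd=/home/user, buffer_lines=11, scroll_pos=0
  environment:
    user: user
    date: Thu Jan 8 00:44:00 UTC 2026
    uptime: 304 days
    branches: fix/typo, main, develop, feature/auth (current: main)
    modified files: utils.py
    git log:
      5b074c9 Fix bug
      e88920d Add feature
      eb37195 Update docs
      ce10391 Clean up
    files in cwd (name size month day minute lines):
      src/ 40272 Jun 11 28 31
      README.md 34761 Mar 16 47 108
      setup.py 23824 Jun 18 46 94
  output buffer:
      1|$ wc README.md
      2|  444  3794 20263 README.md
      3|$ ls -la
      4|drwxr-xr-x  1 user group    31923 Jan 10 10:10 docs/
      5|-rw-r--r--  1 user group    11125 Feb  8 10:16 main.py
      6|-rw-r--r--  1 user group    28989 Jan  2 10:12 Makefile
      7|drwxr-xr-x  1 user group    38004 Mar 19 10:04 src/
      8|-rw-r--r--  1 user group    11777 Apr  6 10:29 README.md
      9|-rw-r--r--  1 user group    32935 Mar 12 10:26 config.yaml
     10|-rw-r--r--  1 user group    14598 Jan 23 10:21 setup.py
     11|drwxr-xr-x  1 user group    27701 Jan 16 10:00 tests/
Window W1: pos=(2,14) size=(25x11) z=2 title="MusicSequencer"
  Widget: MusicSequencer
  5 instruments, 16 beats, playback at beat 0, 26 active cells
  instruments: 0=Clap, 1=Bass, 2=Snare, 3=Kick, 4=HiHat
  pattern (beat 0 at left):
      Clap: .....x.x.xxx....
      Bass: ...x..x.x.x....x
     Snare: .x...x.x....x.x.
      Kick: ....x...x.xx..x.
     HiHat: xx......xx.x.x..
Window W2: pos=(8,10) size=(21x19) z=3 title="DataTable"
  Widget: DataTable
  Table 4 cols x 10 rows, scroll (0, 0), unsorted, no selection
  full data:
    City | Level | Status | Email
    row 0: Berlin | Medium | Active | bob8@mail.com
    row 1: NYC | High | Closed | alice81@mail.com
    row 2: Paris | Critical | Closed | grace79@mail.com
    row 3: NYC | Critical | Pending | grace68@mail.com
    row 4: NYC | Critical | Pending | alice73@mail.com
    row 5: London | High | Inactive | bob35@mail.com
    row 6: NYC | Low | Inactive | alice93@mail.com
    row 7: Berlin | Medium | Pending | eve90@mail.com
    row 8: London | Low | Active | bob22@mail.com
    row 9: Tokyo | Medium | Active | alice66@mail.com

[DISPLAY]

                                     
                                     
                                     
                                     
                                     
                                     
                                     
                                     
                                     
        ┏━━━━━━━━━━━━━━━━━━━┓        
        ┃ DataTable         ┃        
        ┠───────────────────┨        
        ┃City  │Level   │Sta┃━━━━━━┓ 
  ┏━━━━━┃──────┼────────┼───┃      ┃ 
  ┃ Musi┃Berlin│Medium  │Act┃──────┨ 
  ┠─────┃NYC   │High    │Clo┃      ┃ 
  ┃     ┃Paris │Critical│Clo┃63 REA┃ 
  ┃  Cla┃NYC   │Critical│Pen┃      ┃ 
  ┃  Bas┃NYC   │Critical│Pen┃ser gr┃ 
  ┃ Snar┃London│High    │Ina┃ser gr┃ 
  ┃  Kic┃NYC   │Low     │Ina┃ser gr┃ 
  ┃ HiHa┃Berlin│Medium  │Pen┃ser gr┃ 
  ┃     ┃London│Low     │Act┃ser gr┃ 


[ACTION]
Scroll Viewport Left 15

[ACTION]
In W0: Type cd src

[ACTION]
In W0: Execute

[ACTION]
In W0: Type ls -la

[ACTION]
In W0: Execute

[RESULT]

                                     
                                     
                                     
                                     
                                     
                                     
                                     
                                     
                                     
        ┏━━━━━━━━━━━━━━━━━━━┓        
        ┃ DataTable         ┃        
        ┠───────────────────┨        
        ┃City  │Level   │Sta┃━━━━━━┓ 
  ┏━━━━━┃──────┼────────┼───┃      ┃ 
  ┃ Musi┃Berlin│Medium  │Act┃──────┨ 
  ┠─────┃NYC   │High    │Clo┃ser gr┃ 
  ┃     ┃Paris │Critical│Clo┃ser gr┃ 
  ┃  Cla┃NYC   │Critical│Pen┃ser gr┃ 
  ┃  Bas┃NYC   │Critical│Pen┃ser gr┃ 
  ┃ Snar┃London│High    │Ina┃ser gr┃ 
  ┃  Kic┃NYC   │Low     │Ina┃      ┃ 
  ┃ HiHa┃Berlin│Medium  │Pen┃      ┃ 
  ┃     ┃London│Low     │Act┃      ┃ 


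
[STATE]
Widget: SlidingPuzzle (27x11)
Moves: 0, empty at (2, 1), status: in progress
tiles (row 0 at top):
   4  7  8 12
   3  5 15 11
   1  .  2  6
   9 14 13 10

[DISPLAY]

┌────┬────┬────┬────┐      
│  4 │  7 │  8 │ 12 │      
├────┼────┼────┼────┤      
│  3 │  5 │ 15 │ 11 │      
├────┼────┼────┼────┤      
│  1 │    │  2 │  6 │      
├────┼────┼────┼────┤      
│  9 │ 14 │ 13 │ 10 │      
└────┴────┴────┴────┘      
Moves: 0                   
                           


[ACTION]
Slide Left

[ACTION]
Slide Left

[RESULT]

┌────┬────┬────┬────┐      
│  4 │  7 │  8 │ 12 │      
├────┼────┼────┼────┤      
│  3 │  5 │ 15 │ 11 │      
├────┼────┼────┼────┤      
│  1 │  2 │  6 │    │      
├────┼────┼────┼────┤      
│  9 │ 14 │ 13 │ 10 │      
└────┴────┴────┴────┘      
Moves: 2                   
                           


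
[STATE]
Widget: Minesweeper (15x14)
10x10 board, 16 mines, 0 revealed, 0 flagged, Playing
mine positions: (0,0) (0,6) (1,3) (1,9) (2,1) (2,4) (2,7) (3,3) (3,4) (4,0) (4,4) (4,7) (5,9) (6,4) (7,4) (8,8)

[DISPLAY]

■■■■■■■■■■     
■■■■■■■■■■     
■■■■■■■■■■     
■■■■■■■■■■     
■■■■■■■■■■     
■■■■■■■■■■     
■■■■■■■■■■     
■■■■■■■■■■     
■■■■■■■■■■     
■■■■■■■■■■     
               
               
               
               


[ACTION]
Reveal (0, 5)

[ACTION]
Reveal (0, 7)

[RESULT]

■■■■■1■1■■     
■■■■■■■■■■     
■■■■■■■■■■     
■■■■■■■■■■     
■■■■■■■■■■     
■■■■■■■■■■     
■■■■■■■■■■     
■■■■■■■■■■     
■■■■■■■■■■     
■■■■■■■■■■     
               
               
               
               


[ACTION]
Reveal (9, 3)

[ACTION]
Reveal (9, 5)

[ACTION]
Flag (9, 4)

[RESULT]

■■■■■1■1■■     
■■■■■■■■■■     
■■■■■■■■■■     
■■■■■■■■■■     
■113■■■■■■     
11 2■2112■     
   2■2  1■     
   2■2 11■     
   111 1■■     
       1■■     
               
               
               
               


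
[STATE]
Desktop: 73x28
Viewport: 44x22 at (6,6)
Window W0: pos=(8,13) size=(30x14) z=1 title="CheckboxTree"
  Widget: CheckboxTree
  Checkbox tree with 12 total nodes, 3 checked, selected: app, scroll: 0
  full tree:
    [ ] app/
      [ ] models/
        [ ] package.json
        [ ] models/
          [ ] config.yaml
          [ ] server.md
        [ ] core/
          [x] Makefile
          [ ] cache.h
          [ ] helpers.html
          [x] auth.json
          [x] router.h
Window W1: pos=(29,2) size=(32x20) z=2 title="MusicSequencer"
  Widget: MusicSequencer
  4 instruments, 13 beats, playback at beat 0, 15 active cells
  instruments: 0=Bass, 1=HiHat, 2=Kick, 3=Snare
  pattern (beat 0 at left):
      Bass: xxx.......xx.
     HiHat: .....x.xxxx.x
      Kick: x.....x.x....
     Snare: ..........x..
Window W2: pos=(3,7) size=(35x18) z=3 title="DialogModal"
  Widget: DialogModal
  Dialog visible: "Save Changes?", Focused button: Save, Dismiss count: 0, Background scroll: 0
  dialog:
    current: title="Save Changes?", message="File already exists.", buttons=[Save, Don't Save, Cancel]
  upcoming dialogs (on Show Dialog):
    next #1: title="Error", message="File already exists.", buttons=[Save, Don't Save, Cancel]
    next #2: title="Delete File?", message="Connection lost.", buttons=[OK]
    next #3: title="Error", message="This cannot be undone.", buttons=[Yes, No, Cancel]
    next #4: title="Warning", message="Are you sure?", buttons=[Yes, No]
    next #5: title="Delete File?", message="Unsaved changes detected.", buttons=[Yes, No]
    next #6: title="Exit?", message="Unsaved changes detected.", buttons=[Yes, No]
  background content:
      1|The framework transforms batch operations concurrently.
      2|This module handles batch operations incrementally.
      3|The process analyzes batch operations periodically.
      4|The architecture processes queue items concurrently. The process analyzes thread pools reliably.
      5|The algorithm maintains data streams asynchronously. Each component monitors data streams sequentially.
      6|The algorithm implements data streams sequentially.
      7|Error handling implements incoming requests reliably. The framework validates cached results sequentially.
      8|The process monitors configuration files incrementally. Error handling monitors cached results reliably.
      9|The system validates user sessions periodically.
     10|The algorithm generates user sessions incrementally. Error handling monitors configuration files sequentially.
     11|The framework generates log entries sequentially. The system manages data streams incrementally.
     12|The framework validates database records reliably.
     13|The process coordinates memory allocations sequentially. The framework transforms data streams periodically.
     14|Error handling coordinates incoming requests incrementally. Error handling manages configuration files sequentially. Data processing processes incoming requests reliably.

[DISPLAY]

                       ┃  Bass███·······██· 
━━━━━━━━━━━━━━━━━━━━━━━━━━━━━━━┓···█·████·█ 
ialogModal                     ┃····█·█···· 
───────────────────────────────┨········█·· 
e framework transforms batch op┃            
is module handles batch operati┃            
e process analyzes batch operat┃            
e architecture processes queue ┃            
┌───────────────────────────┐re┃            
│       Save Changes?       │tr┃            
│    File already exists.   │in┃            
│[Save]  Don't Save   Cancel│io┃            
└───────────────────────────┘on┃            
e algorithm generates user sess┃            
e framework generates log entri┃            
e framework validates database ┃━━━━━━━━━━━━
e process coordinates memory al┃            
ror handling coordinates incomi┃            
━━━━━━━━━━━━━━━━━━━━━━━━━━━━━━━┛            
  ┃       [ ] helpers.html     ┃            
  ┗━━━━━━━━━━━━━━━━━━━━━━━━━━━━┛            
                                            


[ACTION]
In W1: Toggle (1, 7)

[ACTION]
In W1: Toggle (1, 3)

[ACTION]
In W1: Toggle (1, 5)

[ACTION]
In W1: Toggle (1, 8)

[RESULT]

                       ┃  Bass███·······██· 
━━━━━━━━━━━━━━━━━━━━━━━━━━━━━━━┓·█·····██·█ 
ialogModal                     ┃····█·█···· 
───────────────────────────────┨········█·· 
e framework transforms batch op┃            
is module handles batch operati┃            
e process analyzes batch operat┃            
e architecture processes queue ┃            
┌───────────────────────────┐re┃            
│       Save Changes?       │tr┃            
│    File already exists.   │in┃            
│[Save]  Don't Save   Cancel│io┃            
└───────────────────────────┘on┃            
e algorithm generates user sess┃            
e framework generates log entri┃            
e framework validates database ┃━━━━━━━━━━━━
e process coordinates memory al┃            
ror handling coordinates incomi┃            
━━━━━━━━━━━━━━━━━━━━━━━━━━━━━━━┛            
  ┃       [ ] helpers.html     ┃            
  ┗━━━━━━━━━━━━━━━━━━━━━━━━━━━━┛            
                                            
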